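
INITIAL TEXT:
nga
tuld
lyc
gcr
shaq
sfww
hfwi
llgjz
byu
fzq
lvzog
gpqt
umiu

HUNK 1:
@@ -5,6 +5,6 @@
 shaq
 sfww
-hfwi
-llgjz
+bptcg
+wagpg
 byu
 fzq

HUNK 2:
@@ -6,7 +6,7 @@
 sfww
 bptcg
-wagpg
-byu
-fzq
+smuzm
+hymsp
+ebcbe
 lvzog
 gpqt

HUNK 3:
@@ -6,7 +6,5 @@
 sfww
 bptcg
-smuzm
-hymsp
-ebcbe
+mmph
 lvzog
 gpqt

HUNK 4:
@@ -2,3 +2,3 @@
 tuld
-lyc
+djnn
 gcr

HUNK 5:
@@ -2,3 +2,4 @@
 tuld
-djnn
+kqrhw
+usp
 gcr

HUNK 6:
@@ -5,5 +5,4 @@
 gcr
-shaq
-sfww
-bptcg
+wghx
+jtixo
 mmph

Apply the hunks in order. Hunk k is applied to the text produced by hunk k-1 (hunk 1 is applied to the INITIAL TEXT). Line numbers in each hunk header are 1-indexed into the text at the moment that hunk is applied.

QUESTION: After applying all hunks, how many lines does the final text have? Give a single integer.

Answer: 11

Derivation:
Hunk 1: at line 5 remove [hfwi,llgjz] add [bptcg,wagpg] -> 13 lines: nga tuld lyc gcr shaq sfww bptcg wagpg byu fzq lvzog gpqt umiu
Hunk 2: at line 6 remove [wagpg,byu,fzq] add [smuzm,hymsp,ebcbe] -> 13 lines: nga tuld lyc gcr shaq sfww bptcg smuzm hymsp ebcbe lvzog gpqt umiu
Hunk 3: at line 6 remove [smuzm,hymsp,ebcbe] add [mmph] -> 11 lines: nga tuld lyc gcr shaq sfww bptcg mmph lvzog gpqt umiu
Hunk 4: at line 2 remove [lyc] add [djnn] -> 11 lines: nga tuld djnn gcr shaq sfww bptcg mmph lvzog gpqt umiu
Hunk 5: at line 2 remove [djnn] add [kqrhw,usp] -> 12 lines: nga tuld kqrhw usp gcr shaq sfww bptcg mmph lvzog gpqt umiu
Hunk 6: at line 5 remove [shaq,sfww,bptcg] add [wghx,jtixo] -> 11 lines: nga tuld kqrhw usp gcr wghx jtixo mmph lvzog gpqt umiu
Final line count: 11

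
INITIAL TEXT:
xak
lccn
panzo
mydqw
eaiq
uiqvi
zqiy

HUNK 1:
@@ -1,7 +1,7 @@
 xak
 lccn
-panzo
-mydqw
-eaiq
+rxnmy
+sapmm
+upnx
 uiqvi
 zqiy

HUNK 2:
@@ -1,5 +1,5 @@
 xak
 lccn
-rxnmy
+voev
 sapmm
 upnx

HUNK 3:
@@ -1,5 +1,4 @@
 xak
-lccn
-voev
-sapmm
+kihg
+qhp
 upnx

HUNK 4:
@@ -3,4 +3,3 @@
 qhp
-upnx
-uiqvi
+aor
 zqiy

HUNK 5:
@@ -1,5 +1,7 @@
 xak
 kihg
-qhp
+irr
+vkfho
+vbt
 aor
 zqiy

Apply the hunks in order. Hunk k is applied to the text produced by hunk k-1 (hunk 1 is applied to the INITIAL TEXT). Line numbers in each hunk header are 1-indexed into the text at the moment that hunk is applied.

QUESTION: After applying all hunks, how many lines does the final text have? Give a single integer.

Hunk 1: at line 1 remove [panzo,mydqw,eaiq] add [rxnmy,sapmm,upnx] -> 7 lines: xak lccn rxnmy sapmm upnx uiqvi zqiy
Hunk 2: at line 1 remove [rxnmy] add [voev] -> 7 lines: xak lccn voev sapmm upnx uiqvi zqiy
Hunk 3: at line 1 remove [lccn,voev,sapmm] add [kihg,qhp] -> 6 lines: xak kihg qhp upnx uiqvi zqiy
Hunk 4: at line 3 remove [upnx,uiqvi] add [aor] -> 5 lines: xak kihg qhp aor zqiy
Hunk 5: at line 1 remove [qhp] add [irr,vkfho,vbt] -> 7 lines: xak kihg irr vkfho vbt aor zqiy
Final line count: 7

Answer: 7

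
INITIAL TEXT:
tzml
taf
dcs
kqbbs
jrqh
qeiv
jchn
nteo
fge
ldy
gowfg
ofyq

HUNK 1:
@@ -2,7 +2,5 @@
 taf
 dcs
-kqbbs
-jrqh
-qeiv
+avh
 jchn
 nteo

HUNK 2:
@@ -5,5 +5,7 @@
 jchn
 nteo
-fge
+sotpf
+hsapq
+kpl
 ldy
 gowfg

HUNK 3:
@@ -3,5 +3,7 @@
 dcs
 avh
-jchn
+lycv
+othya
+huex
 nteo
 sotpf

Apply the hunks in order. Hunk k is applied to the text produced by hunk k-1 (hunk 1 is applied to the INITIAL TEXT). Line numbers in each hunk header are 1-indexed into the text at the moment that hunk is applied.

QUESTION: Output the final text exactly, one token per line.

Answer: tzml
taf
dcs
avh
lycv
othya
huex
nteo
sotpf
hsapq
kpl
ldy
gowfg
ofyq

Derivation:
Hunk 1: at line 2 remove [kqbbs,jrqh,qeiv] add [avh] -> 10 lines: tzml taf dcs avh jchn nteo fge ldy gowfg ofyq
Hunk 2: at line 5 remove [fge] add [sotpf,hsapq,kpl] -> 12 lines: tzml taf dcs avh jchn nteo sotpf hsapq kpl ldy gowfg ofyq
Hunk 3: at line 3 remove [jchn] add [lycv,othya,huex] -> 14 lines: tzml taf dcs avh lycv othya huex nteo sotpf hsapq kpl ldy gowfg ofyq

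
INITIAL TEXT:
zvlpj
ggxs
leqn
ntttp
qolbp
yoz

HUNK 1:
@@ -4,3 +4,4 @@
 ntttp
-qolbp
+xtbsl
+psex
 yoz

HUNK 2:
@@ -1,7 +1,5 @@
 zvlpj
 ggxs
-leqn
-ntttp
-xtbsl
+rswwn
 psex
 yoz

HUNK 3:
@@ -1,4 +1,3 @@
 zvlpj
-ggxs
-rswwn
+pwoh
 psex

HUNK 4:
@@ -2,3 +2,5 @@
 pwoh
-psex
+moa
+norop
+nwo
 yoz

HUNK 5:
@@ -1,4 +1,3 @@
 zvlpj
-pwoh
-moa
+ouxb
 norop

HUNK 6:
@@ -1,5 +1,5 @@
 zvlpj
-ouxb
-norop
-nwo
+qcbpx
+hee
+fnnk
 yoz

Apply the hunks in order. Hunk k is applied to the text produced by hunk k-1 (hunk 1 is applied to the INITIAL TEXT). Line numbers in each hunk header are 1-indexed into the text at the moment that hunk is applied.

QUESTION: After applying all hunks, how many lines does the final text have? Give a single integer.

Hunk 1: at line 4 remove [qolbp] add [xtbsl,psex] -> 7 lines: zvlpj ggxs leqn ntttp xtbsl psex yoz
Hunk 2: at line 1 remove [leqn,ntttp,xtbsl] add [rswwn] -> 5 lines: zvlpj ggxs rswwn psex yoz
Hunk 3: at line 1 remove [ggxs,rswwn] add [pwoh] -> 4 lines: zvlpj pwoh psex yoz
Hunk 4: at line 2 remove [psex] add [moa,norop,nwo] -> 6 lines: zvlpj pwoh moa norop nwo yoz
Hunk 5: at line 1 remove [pwoh,moa] add [ouxb] -> 5 lines: zvlpj ouxb norop nwo yoz
Hunk 6: at line 1 remove [ouxb,norop,nwo] add [qcbpx,hee,fnnk] -> 5 lines: zvlpj qcbpx hee fnnk yoz
Final line count: 5

Answer: 5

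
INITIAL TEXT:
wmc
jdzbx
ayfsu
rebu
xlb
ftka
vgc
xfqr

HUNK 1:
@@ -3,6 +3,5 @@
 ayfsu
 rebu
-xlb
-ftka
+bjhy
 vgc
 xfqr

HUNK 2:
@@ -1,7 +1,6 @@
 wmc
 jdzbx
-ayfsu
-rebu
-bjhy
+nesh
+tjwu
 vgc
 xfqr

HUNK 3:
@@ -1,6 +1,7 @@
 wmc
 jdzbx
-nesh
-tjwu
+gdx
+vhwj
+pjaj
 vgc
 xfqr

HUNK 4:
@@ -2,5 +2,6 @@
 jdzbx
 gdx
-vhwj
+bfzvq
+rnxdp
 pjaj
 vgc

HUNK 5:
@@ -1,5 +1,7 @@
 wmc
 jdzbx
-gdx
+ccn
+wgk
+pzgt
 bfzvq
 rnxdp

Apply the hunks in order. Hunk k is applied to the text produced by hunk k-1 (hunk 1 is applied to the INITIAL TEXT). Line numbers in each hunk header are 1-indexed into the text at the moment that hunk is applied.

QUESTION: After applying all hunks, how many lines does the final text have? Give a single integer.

Answer: 10

Derivation:
Hunk 1: at line 3 remove [xlb,ftka] add [bjhy] -> 7 lines: wmc jdzbx ayfsu rebu bjhy vgc xfqr
Hunk 2: at line 1 remove [ayfsu,rebu,bjhy] add [nesh,tjwu] -> 6 lines: wmc jdzbx nesh tjwu vgc xfqr
Hunk 3: at line 1 remove [nesh,tjwu] add [gdx,vhwj,pjaj] -> 7 lines: wmc jdzbx gdx vhwj pjaj vgc xfqr
Hunk 4: at line 2 remove [vhwj] add [bfzvq,rnxdp] -> 8 lines: wmc jdzbx gdx bfzvq rnxdp pjaj vgc xfqr
Hunk 5: at line 1 remove [gdx] add [ccn,wgk,pzgt] -> 10 lines: wmc jdzbx ccn wgk pzgt bfzvq rnxdp pjaj vgc xfqr
Final line count: 10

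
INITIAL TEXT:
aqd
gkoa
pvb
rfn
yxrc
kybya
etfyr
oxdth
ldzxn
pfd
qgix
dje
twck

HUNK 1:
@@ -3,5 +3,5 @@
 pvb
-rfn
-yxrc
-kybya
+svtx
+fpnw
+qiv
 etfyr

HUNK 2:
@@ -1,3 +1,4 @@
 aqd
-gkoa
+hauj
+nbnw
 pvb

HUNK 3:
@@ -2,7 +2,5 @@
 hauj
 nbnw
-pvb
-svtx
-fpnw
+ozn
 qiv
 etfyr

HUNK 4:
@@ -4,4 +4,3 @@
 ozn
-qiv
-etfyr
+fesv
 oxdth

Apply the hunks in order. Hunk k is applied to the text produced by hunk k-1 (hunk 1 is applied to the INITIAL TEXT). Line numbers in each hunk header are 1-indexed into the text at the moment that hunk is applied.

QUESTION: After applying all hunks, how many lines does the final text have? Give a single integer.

Hunk 1: at line 3 remove [rfn,yxrc,kybya] add [svtx,fpnw,qiv] -> 13 lines: aqd gkoa pvb svtx fpnw qiv etfyr oxdth ldzxn pfd qgix dje twck
Hunk 2: at line 1 remove [gkoa] add [hauj,nbnw] -> 14 lines: aqd hauj nbnw pvb svtx fpnw qiv etfyr oxdth ldzxn pfd qgix dje twck
Hunk 3: at line 2 remove [pvb,svtx,fpnw] add [ozn] -> 12 lines: aqd hauj nbnw ozn qiv etfyr oxdth ldzxn pfd qgix dje twck
Hunk 4: at line 4 remove [qiv,etfyr] add [fesv] -> 11 lines: aqd hauj nbnw ozn fesv oxdth ldzxn pfd qgix dje twck
Final line count: 11

Answer: 11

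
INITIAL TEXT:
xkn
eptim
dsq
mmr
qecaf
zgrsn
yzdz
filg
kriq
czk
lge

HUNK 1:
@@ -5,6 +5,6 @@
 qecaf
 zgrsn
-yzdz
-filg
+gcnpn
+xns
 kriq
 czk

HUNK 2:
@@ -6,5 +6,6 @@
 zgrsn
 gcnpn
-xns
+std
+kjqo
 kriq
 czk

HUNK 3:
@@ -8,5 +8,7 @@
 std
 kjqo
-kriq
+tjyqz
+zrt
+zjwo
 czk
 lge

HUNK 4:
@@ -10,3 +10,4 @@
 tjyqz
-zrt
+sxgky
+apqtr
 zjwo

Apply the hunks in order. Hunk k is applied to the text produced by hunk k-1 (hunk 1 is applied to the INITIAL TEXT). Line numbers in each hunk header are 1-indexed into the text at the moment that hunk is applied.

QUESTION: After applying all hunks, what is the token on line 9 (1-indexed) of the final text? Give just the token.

Answer: kjqo

Derivation:
Hunk 1: at line 5 remove [yzdz,filg] add [gcnpn,xns] -> 11 lines: xkn eptim dsq mmr qecaf zgrsn gcnpn xns kriq czk lge
Hunk 2: at line 6 remove [xns] add [std,kjqo] -> 12 lines: xkn eptim dsq mmr qecaf zgrsn gcnpn std kjqo kriq czk lge
Hunk 3: at line 8 remove [kriq] add [tjyqz,zrt,zjwo] -> 14 lines: xkn eptim dsq mmr qecaf zgrsn gcnpn std kjqo tjyqz zrt zjwo czk lge
Hunk 4: at line 10 remove [zrt] add [sxgky,apqtr] -> 15 lines: xkn eptim dsq mmr qecaf zgrsn gcnpn std kjqo tjyqz sxgky apqtr zjwo czk lge
Final line 9: kjqo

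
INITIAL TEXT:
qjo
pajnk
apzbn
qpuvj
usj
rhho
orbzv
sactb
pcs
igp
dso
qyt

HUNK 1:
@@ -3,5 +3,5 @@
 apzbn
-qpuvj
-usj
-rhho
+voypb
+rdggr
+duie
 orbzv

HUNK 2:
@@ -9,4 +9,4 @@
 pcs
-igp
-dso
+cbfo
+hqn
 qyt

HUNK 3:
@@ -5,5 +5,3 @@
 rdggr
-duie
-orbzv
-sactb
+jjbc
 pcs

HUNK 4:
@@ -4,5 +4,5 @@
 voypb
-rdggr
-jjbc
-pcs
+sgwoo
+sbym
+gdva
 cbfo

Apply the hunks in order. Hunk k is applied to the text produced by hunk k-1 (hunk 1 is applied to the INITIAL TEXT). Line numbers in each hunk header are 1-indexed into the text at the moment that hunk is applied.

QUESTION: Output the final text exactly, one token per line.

Hunk 1: at line 3 remove [qpuvj,usj,rhho] add [voypb,rdggr,duie] -> 12 lines: qjo pajnk apzbn voypb rdggr duie orbzv sactb pcs igp dso qyt
Hunk 2: at line 9 remove [igp,dso] add [cbfo,hqn] -> 12 lines: qjo pajnk apzbn voypb rdggr duie orbzv sactb pcs cbfo hqn qyt
Hunk 3: at line 5 remove [duie,orbzv,sactb] add [jjbc] -> 10 lines: qjo pajnk apzbn voypb rdggr jjbc pcs cbfo hqn qyt
Hunk 4: at line 4 remove [rdggr,jjbc,pcs] add [sgwoo,sbym,gdva] -> 10 lines: qjo pajnk apzbn voypb sgwoo sbym gdva cbfo hqn qyt

Answer: qjo
pajnk
apzbn
voypb
sgwoo
sbym
gdva
cbfo
hqn
qyt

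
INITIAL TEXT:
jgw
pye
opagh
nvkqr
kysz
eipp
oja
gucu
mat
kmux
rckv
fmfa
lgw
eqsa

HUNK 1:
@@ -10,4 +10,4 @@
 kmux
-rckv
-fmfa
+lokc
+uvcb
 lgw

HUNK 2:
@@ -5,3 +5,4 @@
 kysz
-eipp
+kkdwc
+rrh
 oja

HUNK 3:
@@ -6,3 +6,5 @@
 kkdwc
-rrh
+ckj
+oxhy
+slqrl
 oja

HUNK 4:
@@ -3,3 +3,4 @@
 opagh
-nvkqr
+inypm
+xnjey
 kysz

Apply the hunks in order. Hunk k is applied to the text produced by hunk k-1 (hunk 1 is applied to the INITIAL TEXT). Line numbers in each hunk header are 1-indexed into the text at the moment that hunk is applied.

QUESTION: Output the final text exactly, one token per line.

Answer: jgw
pye
opagh
inypm
xnjey
kysz
kkdwc
ckj
oxhy
slqrl
oja
gucu
mat
kmux
lokc
uvcb
lgw
eqsa

Derivation:
Hunk 1: at line 10 remove [rckv,fmfa] add [lokc,uvcb] -> 14 lines: jgw pye opagh nvkqr kysz eipp oja gucu mat kmux lokc uvcb lgw eqsa
Hunk 2: at line 5 remove [eipp] add [kkdwc,rrh] -> 15 lines: jgw pye opagh nvkqr kysz kkdwc rrh oja gucu mat kmux lokc uvcb lgw eqsa
Hunk 3: at line 6 remove [rrh] add [ckj,oxhy,slqrl] -> 17 lines: jgw pye opagh nvkqr kysz kkdwc ckj oxhy slqrl oja gucu mat kmux lokc uvcb lgw eqsa
Hunk 4: at line 3 remove [nvkqr] add [inypm,xnjey] -> 18 lines: jgw pye opagh inypm xnjey kysz kkdwc ckj oxhy slqrl oja gucu mat kmux lokc uvcb lgw eqsa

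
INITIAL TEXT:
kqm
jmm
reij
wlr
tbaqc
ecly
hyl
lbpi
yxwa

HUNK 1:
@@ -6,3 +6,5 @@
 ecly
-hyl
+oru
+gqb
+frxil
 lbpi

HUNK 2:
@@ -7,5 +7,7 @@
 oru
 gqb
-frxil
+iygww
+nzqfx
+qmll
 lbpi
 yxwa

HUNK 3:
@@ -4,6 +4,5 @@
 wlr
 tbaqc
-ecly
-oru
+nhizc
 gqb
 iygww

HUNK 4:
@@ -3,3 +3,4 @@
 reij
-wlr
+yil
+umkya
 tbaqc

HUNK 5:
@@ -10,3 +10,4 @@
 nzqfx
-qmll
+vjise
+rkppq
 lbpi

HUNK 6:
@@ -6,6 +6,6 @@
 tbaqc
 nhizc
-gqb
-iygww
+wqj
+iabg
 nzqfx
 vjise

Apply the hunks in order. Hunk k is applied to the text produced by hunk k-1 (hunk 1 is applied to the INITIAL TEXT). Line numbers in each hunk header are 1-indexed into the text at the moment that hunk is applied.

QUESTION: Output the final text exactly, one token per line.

Answer: kqm
jmm
reij
yil
umkya
tbaqc
nhizc
wqj
iabg
nzqfx
vjise
rkppq
lbpi
yxwa

Derivation:
Hunk 1: at line 6 remove [hyl] add [oru,gqb,frxil] -> 11 lines: kqm jmm reij wlr tbaqc ecly oru gqb frxil lbpi yxwa
Hunk 2: at line 7 remove [frxil] add [iygww,nzqfx,qmll] -> 13 lines: kqm jmm reij wlr tbaqc ecly oru gqb iygww nzqfx qmll lbpi yxwa
Hunk 3: at line 4 remove [ecly,oru] add [nhizc] -> 12 lines: kqm jmm reij wlr tbaqc nhizc gqb iygww nzqfx qmll lbpi yxwa
Hunk 4: at line 3 remove [wlr] add [yil,umkya] -> 13 lines: kqm jmm reij yil umkya tbaqc nhizc gqb iygww nzqfx qmll lbpi yxwa
Hunk 5: at line 10 remove [qmll] add [vjise,rkppq] -> 14 lines: kqm jmm reij yil umkya tbaqc nhizc gqb iygww nzqfx vjise rkppq lbpi yxwa
Hunk 6: at line 6 remove [gqb,iygww] add [wqj,iabg] -> 14 lines: kqm jmm reij yil umkya tbaqc nhizc wqj iabg nzqfx vjise rkppq lbpi yxwa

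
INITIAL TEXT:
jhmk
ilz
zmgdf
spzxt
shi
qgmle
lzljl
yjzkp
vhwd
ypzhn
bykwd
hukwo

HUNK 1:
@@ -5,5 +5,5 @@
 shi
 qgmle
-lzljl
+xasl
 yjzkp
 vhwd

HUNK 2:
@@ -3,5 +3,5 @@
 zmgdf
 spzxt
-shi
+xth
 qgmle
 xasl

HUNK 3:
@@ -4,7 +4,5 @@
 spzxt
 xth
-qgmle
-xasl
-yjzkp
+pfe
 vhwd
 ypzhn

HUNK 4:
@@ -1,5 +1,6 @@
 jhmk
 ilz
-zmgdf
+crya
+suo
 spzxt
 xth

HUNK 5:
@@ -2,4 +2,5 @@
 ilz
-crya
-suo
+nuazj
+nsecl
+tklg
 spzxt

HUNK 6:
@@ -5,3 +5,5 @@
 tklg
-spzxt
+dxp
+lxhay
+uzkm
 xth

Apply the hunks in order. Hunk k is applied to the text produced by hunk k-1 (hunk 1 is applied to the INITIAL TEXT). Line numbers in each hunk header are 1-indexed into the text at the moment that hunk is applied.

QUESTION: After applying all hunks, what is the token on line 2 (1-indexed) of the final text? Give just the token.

Hunk 1: at line 5 remove [lzljl] add [xasl] -> 12 lines: jhmk ilz zmgdf spzxt shi qgmle xasl yjzkp vhwd ypzhn bykwd hukwo
Hunk 2: at line 3 remove [shi] add [xth] -> 12 lines: jhmk ilz zmgdf spzxt xth qgmle xasl yjzkp vhwd ypzhn bykwd hukwo
Hunk 3: at line 4 remove [qgmle,xasl,yjzkp] add [pfe] -> 10 lines: jhmk ilz zmgdf spzxt xth pfe vhwd ypzhn bykwd hukwo
Hunk 4: at line 1 remove [zmgdf] add [crya,suo] -> 11 lines: jhmk ilz crya suo spzxt xth pfe vhwd ypzhn bykwd hukwo
Hunk 5: at line 2 remove [crya,suo] add [nuazj,nsecl,tklg] -> 12 lines: jhmk ilz nuazj nsecl tklg spzxt xth pfe vhwd ypzhn bykwd hukwo
Hunk 6: at line 5 remove [spzxt] add [dxp,lxhay,uzkm] -> 14 lines: jhmk ilz nuazj nsecl tklg dxp lxhay uzkm xth pfe vhwd ypzhn bykwd hukwo
Final line 2: ilz

Answer: ilz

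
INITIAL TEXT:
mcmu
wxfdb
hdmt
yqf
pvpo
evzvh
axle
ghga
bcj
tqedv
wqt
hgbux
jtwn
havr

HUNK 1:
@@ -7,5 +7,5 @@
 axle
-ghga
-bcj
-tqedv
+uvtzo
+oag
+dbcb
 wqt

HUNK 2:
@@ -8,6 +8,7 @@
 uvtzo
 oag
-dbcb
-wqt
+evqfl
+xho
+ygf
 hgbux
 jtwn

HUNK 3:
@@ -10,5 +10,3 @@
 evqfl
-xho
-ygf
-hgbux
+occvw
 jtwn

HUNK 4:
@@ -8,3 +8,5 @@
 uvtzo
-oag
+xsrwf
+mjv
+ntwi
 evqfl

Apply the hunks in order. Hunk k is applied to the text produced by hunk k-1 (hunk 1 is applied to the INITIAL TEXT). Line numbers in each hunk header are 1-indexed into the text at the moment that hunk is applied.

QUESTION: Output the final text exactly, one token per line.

Hunk 1: at line 7 remove [ghga,bcj,tqedv] add [uvtzo,oag,dbcb] -> 14 lines: mcmu wxfdb hdmt yqf pvpo evzvh axle uvtzo oag dbcb wqt hgbux jtwn havr
Hunk 2: at line 8 remove [dbcb,wqt] add [evqfl,xho,ygf] -> 15 lines: mcmu wxfdb hdmt yqf pvpo evzvh axle uvtzo oag evqfl xho ygf hgbux jtwn havr
Hunk 3: at line 10 remove [xho,ygf,hgbux] add [occvw] -> 13 lines: mcmu wxfdb hdmt yqf pvpo evzvh axle uvtzo oag evqfl occvw jtwn havr
Hunk 4: at line 8 remove [oag] add [xsrwf,mjv,ntwi] -> 15 lines: mcmu wxfdb hdmt yqf pvpo evzvh axle uvtzo xsrwf mjv ntwi evqfl occvw jtwn havr

Answer: mcmu
wxfdb
hdmt
yqf
pvpo
evzvh
axle
uvtzo
xsrwf
mjv
ntwi
evqfl
occvw
jtwn
havr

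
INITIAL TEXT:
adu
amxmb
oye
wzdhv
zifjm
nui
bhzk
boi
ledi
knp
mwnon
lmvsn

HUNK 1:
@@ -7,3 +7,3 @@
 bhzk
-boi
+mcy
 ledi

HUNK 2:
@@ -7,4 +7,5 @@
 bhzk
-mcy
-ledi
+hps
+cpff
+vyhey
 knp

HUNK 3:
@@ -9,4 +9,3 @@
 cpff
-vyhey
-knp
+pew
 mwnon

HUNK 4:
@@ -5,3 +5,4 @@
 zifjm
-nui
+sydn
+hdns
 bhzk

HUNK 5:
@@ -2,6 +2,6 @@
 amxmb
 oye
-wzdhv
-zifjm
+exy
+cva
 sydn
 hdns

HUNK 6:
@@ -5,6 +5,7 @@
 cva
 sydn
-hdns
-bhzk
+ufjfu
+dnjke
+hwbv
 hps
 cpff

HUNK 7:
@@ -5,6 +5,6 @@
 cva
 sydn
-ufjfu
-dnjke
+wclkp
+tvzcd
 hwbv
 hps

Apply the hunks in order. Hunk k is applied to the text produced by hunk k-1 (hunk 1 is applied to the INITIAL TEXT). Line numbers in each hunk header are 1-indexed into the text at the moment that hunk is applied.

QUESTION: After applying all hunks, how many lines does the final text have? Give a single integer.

Hunk 1: at line 7 remove [boi] add [mcy] -> 12 lines: adu amxmb oye wzdhv zifjm nui bhzk mcy ledi knp mwnon lmvsn
Hunk 2: at line 7 remove [mcy,ledi] add [hps,cpff,vyhey] -> 13 lines: adu amxmb oye wzdhv zifjm nui bhzk hps cpff vyhey knp mwnon lmvsn
Hunk 3: at line 9 remove [vyhey,knp] add [pew] -> 12 lines: adu amxmb oye wzdhv zifjm nui bhzk hps cpff pew mwnon lmvsn
Hunk 4: at line 5 remove [nui] add [sydn,hdns] -> 13 lines: adu amxmb oye wzdhv zifjm sydn hdns bhzk hps cpff pew mwnon lmvsn
Hunk 5: at line 2 remove [wzdhv,zifjm] add [exy,cva] -> 13 lines: adu amxmb oye exy cva sydn hdns bhzk hps cpff pew mwnon lmvsn
Hunk 6: at line 5 remove [hdns,bhzk] add [ufjfu,dnjke,hwbv] -> 14 lines: adu amxmb oye exy cva sydn ufjfu dnjke hwbv hps cpff pew mwnon lmvsn
Hunk 7: at line 5 remove [ufjfu,dnjke] add [wclkp,tvzcd] -> 14 lines: adu amxmb oye exy cva sydn wclkp tvzcd hwbv hps cpff pew mwnon lmvsn
Final line count: 14

Answer: 14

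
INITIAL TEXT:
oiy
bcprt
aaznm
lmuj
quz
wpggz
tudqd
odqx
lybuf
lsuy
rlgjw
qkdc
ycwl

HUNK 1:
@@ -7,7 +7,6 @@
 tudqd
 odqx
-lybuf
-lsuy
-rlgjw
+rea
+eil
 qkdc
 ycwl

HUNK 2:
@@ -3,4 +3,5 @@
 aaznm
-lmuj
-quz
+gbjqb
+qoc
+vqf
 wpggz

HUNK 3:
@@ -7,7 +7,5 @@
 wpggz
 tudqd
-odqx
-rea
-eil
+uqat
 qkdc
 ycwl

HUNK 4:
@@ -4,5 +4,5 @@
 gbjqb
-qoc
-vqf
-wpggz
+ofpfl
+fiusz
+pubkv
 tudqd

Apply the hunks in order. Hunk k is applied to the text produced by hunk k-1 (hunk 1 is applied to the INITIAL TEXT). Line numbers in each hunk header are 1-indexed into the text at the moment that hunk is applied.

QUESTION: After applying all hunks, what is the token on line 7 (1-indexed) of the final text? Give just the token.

Answer: pubkv

Derivation:
Hunk 1: at line 7 remove [lybuf,lsuy,rlgjw] add [rea,eil] -> 12 lines: oiy bcprt aaznm lmuj quz wpggz tudqd odqx rea eil qkdc ycwl
Hunk 2: at line 3 remove [lmuj,quz] add [gbjqb,qoc,vqf] -> 13 lines: oiy bcprt aaznm gbjqb qoc vqf wpggz tudqd odqx rea eil qkdc ycwl
Hunk 3: at line 7 remove [odqx,rea,eil] add [uqat] -> 11 lines: oiy bcprt aaznm gbjqb qoc vqf wpggz tudqd uqat qkdc ycwl
Hunk 4: at line 4 remove [qoc,vqf,wpggz] add [ofpfl,fiusz,pubkv] -> 11 lines: oiy bcprt aaznm gbjqb ofpfl fiusz pubkv tudqd uqat qkdc ycwl
Final line 7: pubkv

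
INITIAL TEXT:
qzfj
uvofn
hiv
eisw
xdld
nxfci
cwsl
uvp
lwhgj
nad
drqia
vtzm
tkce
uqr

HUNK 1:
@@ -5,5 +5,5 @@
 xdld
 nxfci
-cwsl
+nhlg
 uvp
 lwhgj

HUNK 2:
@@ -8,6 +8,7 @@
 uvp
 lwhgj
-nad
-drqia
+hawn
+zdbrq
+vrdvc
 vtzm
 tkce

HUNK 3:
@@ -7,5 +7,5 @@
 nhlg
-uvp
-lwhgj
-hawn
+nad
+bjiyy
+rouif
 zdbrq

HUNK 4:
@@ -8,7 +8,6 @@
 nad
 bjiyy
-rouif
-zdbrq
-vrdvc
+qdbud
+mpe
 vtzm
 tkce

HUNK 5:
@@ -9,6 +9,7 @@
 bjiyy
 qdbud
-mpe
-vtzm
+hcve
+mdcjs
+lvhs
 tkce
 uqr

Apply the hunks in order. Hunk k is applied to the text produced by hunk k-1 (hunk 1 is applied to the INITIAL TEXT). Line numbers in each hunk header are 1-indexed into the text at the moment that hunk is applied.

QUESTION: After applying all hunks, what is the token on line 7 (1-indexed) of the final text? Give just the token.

Hunk 1: at line 5 remove [cwsl] add [nhlg] -> 14 lines: qzfj uvofn hiv eisw xdld nxfci nhlg uvp lwhgj nad drqia vtzm tkce uqr
Hunk 2: at line 8 remove [nad,drqia] add [hawn,zdbrq,vrdvc] -> 15 lines: qzfj uvofn hiv eisw xdld nxfci nhlg uvp lwhgj hawn zdbrq vrdvc vtzm tkce uqr
Hunk 3: at line 7 remove [uvp,lwhgj,hawn] add [nad,bjiyy,rouif] -> 15 lines: qzfj uvofn hiv eisw xdld nxfci nhlg nad bjiyy rouif zdbrq vrdvc vtzm tkce uqr
Hunk 4: at line 8 remove [rouif,zdbrq,vrdvc] add [qdbud,mpe] -> 14 lines: qzfj uvofn hiv eisw xdld nxfci nhlg nad bjiyy qdbud mpe vtzm tkce uqr
Hunk 5: at line 9 remove [mpe,vtzm] add [hcve,mdcjs,lvhs] -> 15 lines: qzfj uvofn hiv eisw xdld nxfci nhlg nad bjiyy qdbud hcve mdcjs lvhs tkce uqr
Final line 7: nhlg

Answer: nhlg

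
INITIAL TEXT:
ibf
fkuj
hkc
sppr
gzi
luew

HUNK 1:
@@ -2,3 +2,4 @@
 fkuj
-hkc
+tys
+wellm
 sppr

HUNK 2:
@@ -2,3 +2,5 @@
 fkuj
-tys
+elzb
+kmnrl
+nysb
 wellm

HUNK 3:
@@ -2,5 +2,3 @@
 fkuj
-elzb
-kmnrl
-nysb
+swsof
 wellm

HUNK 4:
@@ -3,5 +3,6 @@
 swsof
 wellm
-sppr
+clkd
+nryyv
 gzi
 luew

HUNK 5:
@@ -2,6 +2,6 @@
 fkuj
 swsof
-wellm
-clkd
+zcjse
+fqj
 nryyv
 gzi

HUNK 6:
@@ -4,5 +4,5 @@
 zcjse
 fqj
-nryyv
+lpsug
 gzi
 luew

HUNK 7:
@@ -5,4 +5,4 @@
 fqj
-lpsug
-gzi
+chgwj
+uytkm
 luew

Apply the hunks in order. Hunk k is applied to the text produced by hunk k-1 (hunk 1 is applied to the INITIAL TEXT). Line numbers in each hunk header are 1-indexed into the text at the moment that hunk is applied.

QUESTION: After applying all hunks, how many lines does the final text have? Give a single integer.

Answer: 8

Derivation:
Hunk 1: at line 2 remove [hkc] add [tys,wellm] -> 7 lines: ibf fkuj tys wellm sppr gzi luew
Hunk 2: at line 2 remove [tys] add [elzb,kmnrl,nysb] -> 9 lines: ibf fkuj elzb kmnrl nysb wellm sppr gzi luew
Hunk 3: at line 2 remove [elzb,kmnrl,nysb] add [swsof] -> 7 lines: ibf fkuj swsof wellm sppr gzi luew
Hunk 4: at line 3 remove [sppr] add [clkd,nryyv] -> 8 lines: ibf fkuj swsof wellm clkd nryyv gzi luew
Hunk 5: at line 2 remove [wellm,clkd] add [zcjse,fqj] -> 8 lines: ibf fkuj swsof zcjse fqj nryyv gzi luew
Hunk 6: at line 4 remove [nryyv] add [lpsug] -> 8 lines: ibf fkuj swsof zcjse fqj lpsug gzi luew
Hunk 7: at line 5 remove [lpsug,gzi] add [chgwj,uytkm] -> 8 lines: ibf fkuj swsof zcjse fqj chgwj uytkm luew
Final line count: 8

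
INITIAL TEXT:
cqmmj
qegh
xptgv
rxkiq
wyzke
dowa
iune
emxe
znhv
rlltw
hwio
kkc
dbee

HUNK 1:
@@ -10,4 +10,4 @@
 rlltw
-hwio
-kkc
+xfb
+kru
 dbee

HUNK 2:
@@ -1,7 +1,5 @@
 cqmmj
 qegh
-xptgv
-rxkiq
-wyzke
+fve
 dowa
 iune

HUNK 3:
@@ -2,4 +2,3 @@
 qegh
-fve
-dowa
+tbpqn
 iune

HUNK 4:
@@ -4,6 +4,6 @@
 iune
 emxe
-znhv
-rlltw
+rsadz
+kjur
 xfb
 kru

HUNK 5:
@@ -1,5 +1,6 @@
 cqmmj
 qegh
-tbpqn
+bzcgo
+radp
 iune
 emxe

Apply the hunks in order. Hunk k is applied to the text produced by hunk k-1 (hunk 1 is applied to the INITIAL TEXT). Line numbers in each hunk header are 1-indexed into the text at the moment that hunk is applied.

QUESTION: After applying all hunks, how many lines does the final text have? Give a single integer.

Answer: 11

Derivation:
Hunk 1: at line 10 remove [hwio,kkc] add [xfb,kru] -> 13 lines: cqmmj qegh xptgv rxkiq wyzke dowa iune emxe znhv rlltw xfb kru dbee
Hunk 2: at line 1 remove [xptgv,rxkiq,wyzke] add [fve] -> 11 lines: cqmmj qegh fve dowa iune emxe znhv rlltw xfb kru dbee
Hunk 3: at line 2 remove [fve,dowa] add [tbpqn] -> 10 lines: cqmmj qegh tbpqn iune emxe znhv rlltw xfb kru dbee
Hunk 4: at line 4 remove [znhv,rlltw] add [rsadz,kjur] -> 10 lines: cqmmj qegh tbpqn iune emxe rsadz kjur xfb kru dbee
Hunk 5: at line 1 remove [tbpqn] add [bzcgo,radp] -> 11 lines: cqmmj qegh bzcgo radp iune emxe rsadz kjur xfb kru dbee
Final line count: 11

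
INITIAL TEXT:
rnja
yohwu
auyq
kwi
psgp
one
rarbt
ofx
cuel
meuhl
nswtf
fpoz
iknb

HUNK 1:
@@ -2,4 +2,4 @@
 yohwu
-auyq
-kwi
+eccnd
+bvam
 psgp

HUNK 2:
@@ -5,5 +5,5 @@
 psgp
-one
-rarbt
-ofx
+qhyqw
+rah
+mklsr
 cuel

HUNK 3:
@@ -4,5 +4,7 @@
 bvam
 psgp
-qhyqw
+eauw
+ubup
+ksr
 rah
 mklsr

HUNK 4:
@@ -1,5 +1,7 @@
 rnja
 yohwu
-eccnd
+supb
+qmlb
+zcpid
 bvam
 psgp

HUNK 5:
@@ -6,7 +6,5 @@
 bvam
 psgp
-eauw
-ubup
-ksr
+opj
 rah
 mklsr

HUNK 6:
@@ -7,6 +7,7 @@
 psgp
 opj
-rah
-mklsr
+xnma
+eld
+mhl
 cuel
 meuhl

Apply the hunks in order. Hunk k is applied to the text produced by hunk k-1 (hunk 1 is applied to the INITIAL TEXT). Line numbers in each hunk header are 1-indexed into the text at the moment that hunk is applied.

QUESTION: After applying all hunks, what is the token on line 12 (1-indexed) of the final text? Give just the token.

Hunk 1: at line 2 remove [auyq,kwi] add [eccnd,bvam] -> 13 lines: rnja yohwu eccnd bvam psgp one rarbt ofx cuel meuhl nswtf fpoz iknb
Hunk 2: at line 5 remove [one,rarbt,ofx] add [qhyqw,rah,mklsr] -> 13 lines: rnja yohwu eccnd bvam psgp qhyqw rah mklsr cuel meuhl nswtf fpoz iknb
Hunk 3: at line 4 remove [qhyqw] add [eauw,ubup,ksr] -> 15 lines: rnja yohwu eccnd bvam psgp eauw ubup ksr rah mklsr cuel meuhl nswtf fpoz iknb
Hunk 4: at line 1 remove [eccnd] add [supb,qmlb,zcpid] -> 17 lines: rnja yohwu supb qmlb zcpid bvam psgp eauw ubup ksr rah mklsr cuel meuhl nswtf fpoz iknb
Hunk 5: at line 6 remove [eauw,ubup,ksr] add [opj] -> 15 lines: rnja yohwu supb qmlb zcpid bvam psgp opj rah mklsr cuel meuhl nswtf fpoz iknb
Hunk 6: at line 7 remove [rah,mklsr] add [xnma,eld,mhl] -> 16 lines: rnja yohwu supb qmlb zcpid bvam psgp opj xnma eld mhl cuel meuhl nswtf fpoz iknb
Final line 12: cuel

Answer: cuel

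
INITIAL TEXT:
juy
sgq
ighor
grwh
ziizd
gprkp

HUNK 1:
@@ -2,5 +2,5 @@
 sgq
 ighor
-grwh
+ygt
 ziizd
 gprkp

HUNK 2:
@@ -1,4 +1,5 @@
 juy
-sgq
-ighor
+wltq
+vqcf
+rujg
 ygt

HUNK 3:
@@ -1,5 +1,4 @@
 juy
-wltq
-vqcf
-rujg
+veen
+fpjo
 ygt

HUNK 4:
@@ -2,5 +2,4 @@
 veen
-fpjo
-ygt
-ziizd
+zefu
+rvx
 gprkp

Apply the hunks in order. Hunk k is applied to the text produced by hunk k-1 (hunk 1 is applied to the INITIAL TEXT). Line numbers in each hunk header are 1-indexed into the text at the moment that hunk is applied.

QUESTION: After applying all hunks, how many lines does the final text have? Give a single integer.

Answer: 5

Derivation:
Hunk 1: at line 2 remove [grwh] add [ygt] -> 6 lines: juy sgq ighor ygt ziizd gprkp
Hunk 2: at line 1 remove [sgq,ighor] add [wltq,vqcf,rujg] -> 7 lines: juy wltq vqcf rujg ygt ziizd gprkp
Hunk 3: at line 1 remove [wltq,vqcf,rujg] add [veen,fpjo] -> 6 lines: juy veen fpjo ygt ziizd gprkp
Hunk 4: at line 2 remove [fpjo,ygt,ziizd] add [zefu,rvx] -> 5 lines: juy veen zefu rvx gprkp
Final line count: 5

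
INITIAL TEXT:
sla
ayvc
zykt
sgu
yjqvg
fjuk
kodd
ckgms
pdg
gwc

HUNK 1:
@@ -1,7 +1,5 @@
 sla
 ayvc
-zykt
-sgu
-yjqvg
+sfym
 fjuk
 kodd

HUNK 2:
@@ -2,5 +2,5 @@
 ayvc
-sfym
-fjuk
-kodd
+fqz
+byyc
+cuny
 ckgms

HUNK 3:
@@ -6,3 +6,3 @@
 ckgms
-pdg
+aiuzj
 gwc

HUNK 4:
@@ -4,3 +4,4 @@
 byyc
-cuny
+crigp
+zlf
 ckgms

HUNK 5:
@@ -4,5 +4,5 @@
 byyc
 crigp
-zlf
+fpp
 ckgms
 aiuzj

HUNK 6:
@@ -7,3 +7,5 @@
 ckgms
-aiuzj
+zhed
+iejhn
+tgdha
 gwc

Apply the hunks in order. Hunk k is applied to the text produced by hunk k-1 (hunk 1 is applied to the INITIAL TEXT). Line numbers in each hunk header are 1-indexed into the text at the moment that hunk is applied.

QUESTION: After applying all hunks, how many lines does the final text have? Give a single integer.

Hunk 1: at line 1 remove [zykt,sgu,yjqvg] add [sfym] -> 8 lines: sla ayvc sfym fjuk kodd ckgms pdg gwc
Hunk 2: at line 2 remove [sfym,fjuk,kodd] add [fqz,byyc,cuny] -> 8 lines: sla ayvc fqz byyc cuny ckgms pdg gwc
Hunk 3: at line 6 remove [pdg] add [aiuzj] -> 8 lines: sla ayvc fqz byyc cuny ckgms aiuzj gwc
Hunk 4: at line 4 remove [cuny] add [crigp,zlf] -> 9 lines: sla ayvc fqz byyc crigp zlf ckgms aiuzj gwc
Hunk 5: at line 4 remove [zlf] add [fpp] -> 9 lines: sla ayvc fqz byyc crigp fpp ckgms aiuzj gwc
Hunk 6: at line 7 remove [aiuzj] add [zhed,iejhn,tgdha] -> 11 lines: sla ayvc fqz byyc crigp fpp ckgms zhed iejhn tgdha gwc
Final line count: 11

Answer: 11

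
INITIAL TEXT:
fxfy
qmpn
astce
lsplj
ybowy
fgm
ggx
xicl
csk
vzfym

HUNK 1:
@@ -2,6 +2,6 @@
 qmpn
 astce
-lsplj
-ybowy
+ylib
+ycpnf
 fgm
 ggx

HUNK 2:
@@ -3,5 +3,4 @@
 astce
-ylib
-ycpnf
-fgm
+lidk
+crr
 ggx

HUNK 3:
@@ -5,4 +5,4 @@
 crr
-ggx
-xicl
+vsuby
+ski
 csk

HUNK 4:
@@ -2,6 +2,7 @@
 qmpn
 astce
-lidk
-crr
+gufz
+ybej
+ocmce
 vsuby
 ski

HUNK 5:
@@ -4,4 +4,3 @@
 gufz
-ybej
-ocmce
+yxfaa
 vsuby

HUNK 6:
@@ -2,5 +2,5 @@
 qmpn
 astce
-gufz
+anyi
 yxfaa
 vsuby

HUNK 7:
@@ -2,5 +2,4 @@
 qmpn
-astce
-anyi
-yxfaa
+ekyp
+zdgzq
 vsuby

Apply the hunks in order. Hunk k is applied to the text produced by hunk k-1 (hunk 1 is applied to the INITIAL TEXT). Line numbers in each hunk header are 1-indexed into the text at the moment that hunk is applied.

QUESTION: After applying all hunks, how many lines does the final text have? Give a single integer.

Hunk 1: at line 2 remove [lsplj,ybowy] add [ylib,ycpnf] -> 10 lines: fxfy qmpn astce ylib ycpnf fgm ggx xicl csk vzfym
Hunk 2: at line 3 remove [ylib,ycpnf,fgm] add [lidk,crr] -> 9 lines: fxfy qmpn astce lidk crr ggx xicl csk vzfym
Hunk 3: at line 5 remove [ggx,xicl] add [vsuby,ski] -> 9 lines: fxfy qmpn astce lidk crr vsuby ski csk vzfym
Hunk 4: at line 2 remove [lidk,crr] add [gufz,ybej,ocmce] -> 10 lines: fxfy qmpn astce gufz ybej ocmce vsuby ski csk vzfym
Hunk 5: at line 4 remove [ybej,ocmce] add [yxfaa] -> 9 lines: fxfy qmpn astce gufz yxfaa vsuby ski csk vzfym
Hunk 6: at line 2 remove [gufz] add [anyi] -> 9 lines: fxfy qmpn astce anyi yxfaa vsuby ski csk vzfym
Hunk 7: at line 2 remove [astce,anyi,yxfaa] add [ekyp,zdgzq] -> 8 lines: fxfy qmpn ekyp zdgzq vsuby ski csk vzfym
Final line count: 8

Answer: 8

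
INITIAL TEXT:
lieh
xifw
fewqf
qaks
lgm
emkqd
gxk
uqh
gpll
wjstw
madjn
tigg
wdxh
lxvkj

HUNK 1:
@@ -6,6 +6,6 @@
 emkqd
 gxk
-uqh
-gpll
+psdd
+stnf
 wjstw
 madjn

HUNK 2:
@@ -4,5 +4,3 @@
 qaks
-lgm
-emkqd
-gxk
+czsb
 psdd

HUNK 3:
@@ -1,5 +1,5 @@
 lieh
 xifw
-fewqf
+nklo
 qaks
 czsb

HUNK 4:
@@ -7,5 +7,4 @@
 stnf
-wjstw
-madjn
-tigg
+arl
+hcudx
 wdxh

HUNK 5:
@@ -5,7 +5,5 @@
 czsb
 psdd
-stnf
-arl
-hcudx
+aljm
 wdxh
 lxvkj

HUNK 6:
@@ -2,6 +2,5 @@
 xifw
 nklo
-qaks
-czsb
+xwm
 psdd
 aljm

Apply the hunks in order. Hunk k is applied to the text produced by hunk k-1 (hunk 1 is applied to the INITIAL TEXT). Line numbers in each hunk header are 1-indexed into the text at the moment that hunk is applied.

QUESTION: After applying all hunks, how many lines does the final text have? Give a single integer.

Answer: 8

Derivation:
Hunk 1: at line 6 remove [uqh,gpll] add [psdd,stnf] -> 14 lines: lieh xifw fewqf qaks lgm emkqd gxk psdd stnf wjstw madjn tigg wdxh lxvkj
Hunk 2: at line 4 remove [lgm,emkqd,gxk] add [czsb] -> 12 lines: lieh xifw fewqf qaks czsb psdd stnf wjstw madjn tigg wdxh lxvkj
Hunk 3: at line 1 remove [fewqf] add [nklo] -> 12 lines: lieh xifw nklo qaks czsb psdd stnf wjstw madjn tigg wdxh lxvkj
Hunk 4: at line 7 remove [wjstw,madjn,tigg] add [arl,hcudx] -> 11 lines: lieh xifw nklo qaks czsb psdd stnf arl hcudx wdxh lxvkj
Hunk 5: at line 5 remove [stnf,arl,hcudx] add [aljm] -> 9 lines: lieh xifw nklo qaks czsb psdd aljm wdxh lxvkj
Hunk 6: at line 2 remove [qaks,czsb] add [xwm] -> 8 lines: lieh xifw nklo xwm psdd aljm wdxh lxvkj
Final line count: 8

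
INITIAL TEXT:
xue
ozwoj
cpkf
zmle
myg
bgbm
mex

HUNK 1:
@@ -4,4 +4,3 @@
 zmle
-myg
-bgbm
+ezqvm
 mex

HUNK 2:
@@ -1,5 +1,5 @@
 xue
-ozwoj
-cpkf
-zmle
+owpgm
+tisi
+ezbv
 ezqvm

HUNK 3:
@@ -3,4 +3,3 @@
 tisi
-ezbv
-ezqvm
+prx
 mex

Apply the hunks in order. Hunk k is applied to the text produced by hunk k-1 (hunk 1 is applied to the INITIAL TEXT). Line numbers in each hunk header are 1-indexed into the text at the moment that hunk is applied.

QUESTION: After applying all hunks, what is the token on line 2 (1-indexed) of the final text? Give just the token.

Hunk 1: at line 4 remove [myg,bgbm] add [ezqvm] -> 6 lines: xue ozwoj cpkf zmle ezqvm mex
Hunk 2: at line 1 remove [ozwoj,cpkf,zmle] add [owpgm,tisi,ezbv] -> 6 lines: xue owpgm tisi ezbv ezqvm mex
Hunk 3: at line 3 remove [ezbv,ezqvm] add [prx] -> 5 lines: xue owpgm tisi prx mex
Final line 2: owpgm

Answer: owpgm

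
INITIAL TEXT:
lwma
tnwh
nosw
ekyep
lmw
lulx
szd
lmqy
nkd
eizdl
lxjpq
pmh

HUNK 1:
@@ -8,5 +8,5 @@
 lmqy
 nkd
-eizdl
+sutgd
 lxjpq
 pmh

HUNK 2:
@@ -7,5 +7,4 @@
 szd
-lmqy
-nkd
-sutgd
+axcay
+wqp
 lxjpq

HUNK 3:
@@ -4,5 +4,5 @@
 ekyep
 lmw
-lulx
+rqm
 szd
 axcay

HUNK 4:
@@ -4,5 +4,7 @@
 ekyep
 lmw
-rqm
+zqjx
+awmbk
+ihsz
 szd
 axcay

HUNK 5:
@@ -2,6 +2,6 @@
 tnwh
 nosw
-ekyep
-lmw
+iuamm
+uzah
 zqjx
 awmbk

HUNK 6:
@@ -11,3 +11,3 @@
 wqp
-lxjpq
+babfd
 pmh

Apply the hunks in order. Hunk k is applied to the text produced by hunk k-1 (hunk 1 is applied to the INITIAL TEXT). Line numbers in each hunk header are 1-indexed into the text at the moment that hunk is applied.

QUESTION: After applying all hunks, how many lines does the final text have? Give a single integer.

Answer: 13

Derivation:
Hunk 1: at line 8 remove [eizdl] add [sutgd] -> 12 lines: lwma tnwh nosw ekyep lmw lulx szd lmqy nkd sutgd lxjpq pmh
Hunk 2: at line 7 remove [lmqy,nkd,sutgd] add [axcay,wqp] -> 11 lines: lwma tnwh nosw ekyep lmw lulx szd axcay wqp lxjpq pmh
Hunk 3: at line 4 remove [lulx] add [rqm] -> 11 lines: lwma tnwh nosw ekyep lmw rqm szd axcay wqp lxjpq pmh
Hunk 4: at line 4 remove [rqm] add [zqjx,awmbk,ihsz] -> 13 lines: lwma tnwh nosw ekyep lmw zqjx awmbk ihsz szd axcay wqp lxjpq pmh
Hunk 5: at line 2 remove [ekyep,lmw] add [iuamm,uzah] -> 13 lines: lwma tnwh nosw iuamm uzah zqjx awmbk ihsz szd axcay wqp lxjpq pmh
Hunk 6: at line 11 remove [lxjpq] add [babfd] -> 13 lines: lwma tnwh nosw iuamm uzah zqjx awmbk ihsz szd axcay wqp babfd pmh
Final line count: 13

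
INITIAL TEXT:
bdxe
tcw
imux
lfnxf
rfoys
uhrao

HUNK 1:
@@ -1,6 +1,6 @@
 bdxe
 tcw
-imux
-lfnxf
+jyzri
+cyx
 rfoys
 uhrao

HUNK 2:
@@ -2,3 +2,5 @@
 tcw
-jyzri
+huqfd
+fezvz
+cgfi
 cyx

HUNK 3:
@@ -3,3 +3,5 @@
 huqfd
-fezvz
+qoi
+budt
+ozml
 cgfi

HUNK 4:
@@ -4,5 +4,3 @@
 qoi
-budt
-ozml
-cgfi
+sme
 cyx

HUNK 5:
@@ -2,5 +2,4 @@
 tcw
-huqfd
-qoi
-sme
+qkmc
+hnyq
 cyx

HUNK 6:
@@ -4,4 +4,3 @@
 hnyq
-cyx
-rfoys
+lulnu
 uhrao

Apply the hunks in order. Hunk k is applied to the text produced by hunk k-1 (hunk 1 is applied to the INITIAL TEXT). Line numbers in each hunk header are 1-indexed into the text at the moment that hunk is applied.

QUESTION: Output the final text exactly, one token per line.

Hunk 1: at line 1 remove [imux,lfnxf] add [jyzri,cyx] -> 6 lines: bdxe tcw jyzri cyx rfoys uhrao
Hunk 2: at line 2 remove [jyzri] add [huqfd,fezvz,cgfi] -> 8 lines: bdxe tcw huqfd fezvz cgfi cyx rfoys uhrao
Hunk 3: at line 3 remove [fezvz] add [qoi,budt,ozml] -> 10 lines: bdxe tcw huqfd qoi budt ozml cgfi cyx rfoys uhrao
Hunk 4: at line 4 remove [budt,ozml,cgfi] add [sme] -> 8 lines: bdxe tcw huqfd qoi sme cyx rfoys uhrao
Hunk 5: at line 2 remove [huqfd,qoi,sme] add [qkmc,hnyq] -> 7 lines: bdxe tcw qkmc hnyq cyx rfoys uhrao
Hunk 6: at line 4 remove [cyx,rfoys] add [lulnu] -> 6 lines: bdxe tcw qkmc hnyq lulnu uhrao

Answer: bdxe
tcw
qkmc
hnyq
lulnu
uhrao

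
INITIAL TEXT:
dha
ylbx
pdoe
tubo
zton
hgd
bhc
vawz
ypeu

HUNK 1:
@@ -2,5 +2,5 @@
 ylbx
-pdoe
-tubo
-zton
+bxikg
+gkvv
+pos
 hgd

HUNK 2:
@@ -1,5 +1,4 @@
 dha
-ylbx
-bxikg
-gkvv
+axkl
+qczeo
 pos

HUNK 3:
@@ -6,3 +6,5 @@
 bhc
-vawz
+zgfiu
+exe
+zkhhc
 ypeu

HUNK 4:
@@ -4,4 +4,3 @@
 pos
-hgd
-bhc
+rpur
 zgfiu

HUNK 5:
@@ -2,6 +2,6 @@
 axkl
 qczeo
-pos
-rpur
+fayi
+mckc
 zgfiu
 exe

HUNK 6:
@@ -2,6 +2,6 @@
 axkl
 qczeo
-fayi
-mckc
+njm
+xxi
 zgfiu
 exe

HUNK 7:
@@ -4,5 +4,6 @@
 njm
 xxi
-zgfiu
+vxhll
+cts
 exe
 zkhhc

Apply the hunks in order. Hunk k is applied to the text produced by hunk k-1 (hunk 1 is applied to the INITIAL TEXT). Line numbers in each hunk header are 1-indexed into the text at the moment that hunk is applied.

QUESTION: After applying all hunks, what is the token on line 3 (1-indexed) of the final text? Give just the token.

Answer: qczeo

Derivation:
Hunk 1: at line 2 remove [pdoe,tubo,zton] add [bxikg,gkvv,pos] -> 9 lines: dha ylbx bxikg gkvv pos hgd bhc vawz ypeu
Hunk 2: at line 1 remove [ylbx,bxikg,gkvv] add [axkl,qczeo] -> 8 lines: dha axkl qczeo pos hgd bhc vawz ypeu
Hunk 3: at line 6 remove [vawz] add [zgfiu,exe,zkhhc] -> 10 lines: dha axkl qczeo pos hgd bhc zgfiu exe zkhhc ypeu
Hunk 4: at line 4 remove [hgd,bhc] add [rpur] -> 9 lines: dha axkl qczeo pos rpur zgfiu exe zkhhc ypeu
Hunk 5: at line 2 remove [pos,rpur] add [fayi,mckc] -> 9 lines: dha axkl qczeo fayi mckc zgfiu exe zkhhc ypeu
Hunk 6: at line 2 remove [fayi,mckc] add [njm,xxi] -> 9 lines: dha axkl qczeo njm xxi zgfiu exe zkhhc ypeu
Hunk 7: at line 4 remove [zgfiu] add [vxhll,cts] -> 10 lines: dha axkl qczeo njm xxi vxhll cts exe zkhhc ypeu
Final line 3: qczeo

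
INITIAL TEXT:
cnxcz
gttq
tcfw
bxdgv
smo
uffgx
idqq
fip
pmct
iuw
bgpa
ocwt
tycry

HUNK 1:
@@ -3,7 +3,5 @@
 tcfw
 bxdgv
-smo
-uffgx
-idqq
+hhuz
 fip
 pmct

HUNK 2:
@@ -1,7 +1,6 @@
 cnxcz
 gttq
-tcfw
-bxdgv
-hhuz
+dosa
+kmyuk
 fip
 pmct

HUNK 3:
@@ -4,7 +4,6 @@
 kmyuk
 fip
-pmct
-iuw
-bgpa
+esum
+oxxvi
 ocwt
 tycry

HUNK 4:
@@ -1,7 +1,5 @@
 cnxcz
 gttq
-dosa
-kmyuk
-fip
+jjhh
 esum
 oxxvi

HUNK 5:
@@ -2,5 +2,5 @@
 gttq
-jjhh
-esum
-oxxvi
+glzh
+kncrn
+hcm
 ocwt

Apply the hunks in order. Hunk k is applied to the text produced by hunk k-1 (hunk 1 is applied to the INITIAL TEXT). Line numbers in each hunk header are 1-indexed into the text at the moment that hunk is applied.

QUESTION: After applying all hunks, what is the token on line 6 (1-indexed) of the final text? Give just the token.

Hunk 1: at line 3 remove [smo,uffgx,idqq] add [hhuz] -> 11 lines: cnxcz gttq tcfw bxdgv hhuz fip pmct iuw bgpa ocwt tycry
Hunk 2: at line 1 remove [tcfw,bxdgv,hhuz] add [dosa,kmyuk] -> 10 lines: cnxcz gttq dosa kmyuk fip pmct iuw bgpa ocwt tycry
Hunk 3: at line 4 remove [pmct,iuw,bgpa] add [esum,oxxvi] -> 9 lines: cnxcz gttq dosa kmyuk fip esum oxxvi ocwt tycry
Hunk 4: at line 1 remove [dosa,kmyuk,fip] add [jjhh] -> 7 lines: cnxcz gttq jjhh esum oxxvi ocwt tycry
Hunk 5: at line 2 remove [jjhh,esum,oxxvi] add [glzh,kncrn,hcm] -> 7 lines: cnxcz gttq glzh kncrn hcm ocwt tycry
Final line 6: ocwt

Answer: ocwt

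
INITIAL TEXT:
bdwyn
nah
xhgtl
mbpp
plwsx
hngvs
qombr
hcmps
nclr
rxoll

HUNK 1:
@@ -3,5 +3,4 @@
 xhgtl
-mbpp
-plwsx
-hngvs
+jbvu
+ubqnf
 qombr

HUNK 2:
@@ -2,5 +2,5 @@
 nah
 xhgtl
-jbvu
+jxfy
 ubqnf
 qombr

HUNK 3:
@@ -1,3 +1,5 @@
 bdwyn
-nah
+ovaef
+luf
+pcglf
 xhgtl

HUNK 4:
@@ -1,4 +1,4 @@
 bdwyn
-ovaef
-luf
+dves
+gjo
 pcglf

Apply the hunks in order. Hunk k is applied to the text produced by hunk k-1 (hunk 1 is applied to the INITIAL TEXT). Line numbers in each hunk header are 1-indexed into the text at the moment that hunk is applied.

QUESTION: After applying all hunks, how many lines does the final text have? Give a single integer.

Answer: 11

Derivation:
Hunk 1: at line 3 remove [mbpp,plwsx,hngvs] add [jbvu,ubqnf] -> 9 lines: bdwyn nah xhgtl jbvu ubqnf qombr hcmps nclr rxoll
Hunk 2: at line 2 remove [jbvu] add [jxfy] -> 9 lines: bdwyn nah xhgtl jxfy ubqnf qombr hcmps nclr rxoll
Hunk 3: at line 1 remove [nah] add [ovaef,luf,pcglf] -> 11 lines: bdwyn ovaef luf pcglf xhgtl jxfy ubqnf qombr hcmps nclr rxoll
Hunk 4: at line 1 remove [ovaef,luf] add [dves,gjo] -> 11 lines: bdwyn dves gjo pcglf xhgtl jxfy ubqnf qombr hcmps nclr rxoll
Final line count: 11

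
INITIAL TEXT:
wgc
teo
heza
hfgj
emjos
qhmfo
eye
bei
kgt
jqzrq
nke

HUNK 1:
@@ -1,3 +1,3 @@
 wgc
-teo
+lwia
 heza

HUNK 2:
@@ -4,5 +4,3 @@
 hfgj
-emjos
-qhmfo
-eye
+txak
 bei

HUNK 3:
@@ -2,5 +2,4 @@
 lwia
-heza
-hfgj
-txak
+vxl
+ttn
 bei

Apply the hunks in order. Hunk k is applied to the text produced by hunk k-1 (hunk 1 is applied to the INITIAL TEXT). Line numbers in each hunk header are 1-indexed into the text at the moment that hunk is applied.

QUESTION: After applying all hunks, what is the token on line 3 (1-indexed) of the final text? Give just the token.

Answer: vxl

Derivation:
Hunk 1: at line 1 remove [teo] add [lwia] -> 11 lines: wgc lwia heza hfgj emjos qhmfo eye bei kgt jqzrq nke
Hunk 2: at line 4 remove [emjos,qhmfo,eye] add [txak] -> 9 lines: wgc lwia heza hfgj txak bei kgt jqzrq nke
Hunk 3: at line 2 remove [heza,hfgj,txak] add [vxl,ttn] -> 8 lines: wgc lwia vxl ttn bei kgt jqzrq nke
Final line 3: vxl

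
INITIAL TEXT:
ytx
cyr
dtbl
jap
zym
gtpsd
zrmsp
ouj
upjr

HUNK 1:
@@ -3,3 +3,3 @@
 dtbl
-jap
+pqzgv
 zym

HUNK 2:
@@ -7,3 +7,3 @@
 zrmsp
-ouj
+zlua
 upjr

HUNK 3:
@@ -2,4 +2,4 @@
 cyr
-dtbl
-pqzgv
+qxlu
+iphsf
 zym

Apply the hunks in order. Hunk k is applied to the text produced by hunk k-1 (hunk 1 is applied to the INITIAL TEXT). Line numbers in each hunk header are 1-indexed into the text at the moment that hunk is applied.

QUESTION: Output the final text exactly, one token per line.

Answer: ytx
cyr
qxlu
iphsf
zym
gtpsd
zrmsp
zlua
upjr

Derivation:
Hunk 1: at line 3 remove [jap] add [pqzgv] -> 9 lines: ytx cyr dtbl pqzgv zym gtpsd zrmsp ouj upjr
Hunk 2: at line 7 remove [ouj] add [zlua] -> 9 lines: ytx cyr dtbl pqzgv zym gtpsd zrmsp zlua upjr
Hunk 3: at line 2 remove [dtbl,pqzgv] add [qxlu,iphsf] -> 9 lines: ytx cyr qxlu iphsf zym gtpsd zrmsp zlua upjr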